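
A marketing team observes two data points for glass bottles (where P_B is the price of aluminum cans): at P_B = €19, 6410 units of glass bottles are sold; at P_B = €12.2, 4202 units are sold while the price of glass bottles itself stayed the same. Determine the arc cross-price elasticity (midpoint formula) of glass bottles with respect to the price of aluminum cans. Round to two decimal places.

0.95

ΔQ_A = 4202 − 6410 = -2208; ΔP_B = 12.2 − 19 = -6.8.
Midpoints: Q̄_A = 5306.0, P̄_B = 15.60.
ε = (ΔQ_A/Q̄_A)/(ΔP_B/P̄_B) = (-2208/5306.0)/(-6.8/15.60) ≈ 0.95.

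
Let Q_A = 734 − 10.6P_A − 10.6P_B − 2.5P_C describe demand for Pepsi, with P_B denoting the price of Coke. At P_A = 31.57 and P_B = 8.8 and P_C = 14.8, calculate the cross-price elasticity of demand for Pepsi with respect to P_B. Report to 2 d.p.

At P_A = 31.57 and P_B = 8.8 and P_C = 14.8: Q_A = 269.078.
∂Q_A/∂P_B = -10.6.
ε = (∂Q_A/∂P_B)(P_B/Q_A) = -10.6 × (8.8/269.078) ≈ -0.35.
Since ε < 0, Pepsi and Coke are complements.

-0.35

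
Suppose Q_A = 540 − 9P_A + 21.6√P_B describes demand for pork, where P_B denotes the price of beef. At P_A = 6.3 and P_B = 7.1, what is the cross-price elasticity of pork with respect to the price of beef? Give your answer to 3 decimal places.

0.053

At P_A = 6.3 and P_B = 7.1: Q_A = 540.855.
∂Q_A/∂P_B = 21.6/(2√P_B) = 21.6/(2√7.1) = 4.0532.
ε = (∂Q_A/∂P_B)(P_B/Q_A) = 4.0532 × (7.1/540.855) ≈ 0.053.
ε > 0: substitutes.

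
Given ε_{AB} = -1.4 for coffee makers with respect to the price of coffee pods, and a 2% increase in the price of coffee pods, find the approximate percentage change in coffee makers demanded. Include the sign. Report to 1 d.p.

%ΔQ ≈ ε × %ΔP of coffee pods = -1.4 × (2%) = -2.8%.
Demand for coffee makers falls by about 2.8%.

-2.8%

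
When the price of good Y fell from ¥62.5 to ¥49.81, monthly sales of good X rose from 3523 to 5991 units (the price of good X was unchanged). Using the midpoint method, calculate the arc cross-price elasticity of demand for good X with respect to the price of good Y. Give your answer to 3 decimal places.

-2.296

ΔQ_X = 5991 − 3523 = 2468; ΔP_Y = 49.81 − 62.5 = -12.69.
Midpoints: Q̄_X = 4757.0, P̄_Y = 56.16.
ε = (ΔQ_X/Q̄_X)/(ΔP_Y/P̄_Y) = (2468/4757.0)/(-12.69/56.16) ≈ -2.296.
ε < 0: good X and good Y are complements.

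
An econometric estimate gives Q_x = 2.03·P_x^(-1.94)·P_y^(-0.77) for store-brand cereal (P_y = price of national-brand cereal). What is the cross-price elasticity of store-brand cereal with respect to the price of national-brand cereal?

-0.77

In a log-linear (constant-elasticity) demand function, the coefficient on the exponent of P_y is the cross-price elasticity.
ε = -0.77. Negative, so store-brand cereal and national-brand cereal are complements.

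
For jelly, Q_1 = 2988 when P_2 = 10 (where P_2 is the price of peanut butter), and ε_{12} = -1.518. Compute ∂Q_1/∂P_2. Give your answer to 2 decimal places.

ε = (∂Q_1/∂P_2)·(P_2/Q_1) ⇒ ∂Q_1/∂P_2 = ε·Q_1/P_2 = -1.518 × 2988/10 ≈ -453.58.

-453.58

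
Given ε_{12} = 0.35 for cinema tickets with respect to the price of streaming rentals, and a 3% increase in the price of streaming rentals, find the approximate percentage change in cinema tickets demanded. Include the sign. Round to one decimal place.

%ΔQ ≈ ε × %ΔP of streaming rentals = 0.35 × (3%) = 1.1%.
Demand for cinema tickets rises by about 1.1%.

1.1%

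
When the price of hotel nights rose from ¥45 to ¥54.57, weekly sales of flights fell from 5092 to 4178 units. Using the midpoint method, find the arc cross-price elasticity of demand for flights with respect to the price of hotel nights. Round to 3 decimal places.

-1.026

ΔQ_A = 4178 − 5092 = -914; ΔP_B = 54.57 − 45 = 9.57.
Midpoints: Q̄_A = 4635.0, P̄_B = 49.78.
ε = (ΔQ_A/Q̄_A)/(ΔP_B/P̄_B) = (-914/4635.0)/(9.57/49.78) ≈ -1.026.
ε < 0: flights and hotel nights are complements.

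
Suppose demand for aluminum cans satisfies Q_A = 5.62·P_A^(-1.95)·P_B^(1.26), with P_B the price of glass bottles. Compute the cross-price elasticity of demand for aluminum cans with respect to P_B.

1.26

In a log-linear (constant-elasticity) demand function, the coefficient on the exponent of P_B is the cross-price elasticity.
ε = 1.26. Positive, so aluminum cans and glass bottles are substitutes.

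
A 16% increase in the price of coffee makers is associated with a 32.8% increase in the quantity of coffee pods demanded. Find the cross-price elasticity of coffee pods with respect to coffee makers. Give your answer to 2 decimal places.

ε = (%ΔQ of coffee pods) / (%ΔP of coffee makers) = (32.8%) / (16%) ≈ 2.05.
Positive cross-price elasticity: substitutes.

2.05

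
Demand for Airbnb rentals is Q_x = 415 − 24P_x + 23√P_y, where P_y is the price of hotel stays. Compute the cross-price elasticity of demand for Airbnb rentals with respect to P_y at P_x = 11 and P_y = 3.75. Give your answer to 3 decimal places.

At P_x = 11 and P_y = 3.75: Q_x = 195.539.
∂Q_x/∂P_y = 23/(2√P_y) = 23/(2√3.75) = 5.9386.
ε = (∂Q_x/∂P_y)(P_y/Q_x) = 5.9386 × (3.75/195.539) ≈ 0.114.

0.114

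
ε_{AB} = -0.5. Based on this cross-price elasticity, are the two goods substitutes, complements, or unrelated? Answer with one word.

ε = -0.5 < 0, so a higher price of good B lowers demand for good A: complements.

complements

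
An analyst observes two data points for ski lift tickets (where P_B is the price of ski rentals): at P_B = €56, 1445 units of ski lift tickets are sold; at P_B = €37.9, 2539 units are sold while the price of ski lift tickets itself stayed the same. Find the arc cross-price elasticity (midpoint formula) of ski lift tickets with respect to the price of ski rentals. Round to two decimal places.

ΔQ_A = 2539 − 1445 = 1094; ΔP_B = 37.9 − 56 = -18.1.
Midpoints: Q̄_A = 1992.0, P̄_B = 46.95.
ε = (ΔQ_A/Q̄_A)/(ΔP_B/P̄_B) = (1094/1992.0)/(-18.1/46.95) ≈ -1.42.
ε < 0: ski lift tickets and ski rentals are complements.

-1.42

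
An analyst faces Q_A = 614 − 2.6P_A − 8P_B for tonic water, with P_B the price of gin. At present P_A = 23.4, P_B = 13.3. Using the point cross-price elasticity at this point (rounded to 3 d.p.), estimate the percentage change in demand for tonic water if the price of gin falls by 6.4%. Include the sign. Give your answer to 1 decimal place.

1.5%

At P_A = 23.4, P_B = 13.3: Q_A = 446.76.
∂Q_A/∂P_B = -8.
ε = (∂Q_A/∂P_B)(P_B/Q_A) = -8.0000 × 13.3/446.76 ≈ -0.238.
%ΔQ_A ≈ ε × %ΔP_B = -0.238 × (-6.4%) = 1.5%.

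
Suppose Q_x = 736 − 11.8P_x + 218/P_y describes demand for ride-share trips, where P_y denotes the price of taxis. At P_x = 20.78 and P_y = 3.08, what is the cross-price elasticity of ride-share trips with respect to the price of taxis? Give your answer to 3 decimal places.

-0.126

At P_x = 20.78 and P_y = 3.08: Q_x = 561.575.
∂Q_x/∂P_y = −218/P_y² = -22.9803.
ε = (∂Q_x/∂P_y)(P_y/Q_x) = -22.9803 × (3.08/561.575) ≈ -0.126.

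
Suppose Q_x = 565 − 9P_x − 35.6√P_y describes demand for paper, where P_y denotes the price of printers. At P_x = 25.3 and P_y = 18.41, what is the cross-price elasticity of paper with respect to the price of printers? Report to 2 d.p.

At P_x = 25.3 and P_y = 18.41: Q_x = 184.552.
∂Q_x/∂P_y = -35.6/(2√P_y) = -35.6/(2√18.41) = -4.1485.
ε = (∂Q_x/∂P_y)(P_y/Q_x) = -4.1485 × (18.41/184.552) ≈ -0.41.

-0.41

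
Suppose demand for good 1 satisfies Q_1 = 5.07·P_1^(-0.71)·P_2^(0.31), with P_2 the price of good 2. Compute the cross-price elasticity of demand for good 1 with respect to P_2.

0.31

In a log-linear (constant-elasticity) demand function, the coefficient on the exponent of P_2 is the cross-price elasticity.
ε = 0.31. Positive, so good 1 and good 2 are substitutes.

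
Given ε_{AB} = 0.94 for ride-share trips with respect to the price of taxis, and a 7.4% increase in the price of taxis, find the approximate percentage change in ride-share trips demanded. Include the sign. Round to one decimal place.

7.0%

%ΔQ ≈ ε × %ΔP of taxis = 0.94 × (7.4%) = 7.0%.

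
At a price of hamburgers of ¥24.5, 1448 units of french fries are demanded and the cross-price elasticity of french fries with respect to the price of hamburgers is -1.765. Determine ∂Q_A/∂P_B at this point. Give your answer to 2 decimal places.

-104.32

ε = (∂Q_A/∂P_B)·(P_B/Q_A) ⇒ ∂Q_A/∂P_B = ε·Q_A/P_B = -1.765 × 1448/24.5 ≈ -104.32.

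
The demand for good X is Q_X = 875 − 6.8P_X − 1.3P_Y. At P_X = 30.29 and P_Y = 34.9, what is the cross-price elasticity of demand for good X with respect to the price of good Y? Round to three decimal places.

At P_X = 30.29 and P_Y = 34.9: Q_X = 623.658.
∂Q_X/∂P_Y = -1.3.
ε = (∂Q_X/∂P_Y)(P_Y/Q_X) = -1.3 × (34.9/623.658) ≈ -0.073.

-0.073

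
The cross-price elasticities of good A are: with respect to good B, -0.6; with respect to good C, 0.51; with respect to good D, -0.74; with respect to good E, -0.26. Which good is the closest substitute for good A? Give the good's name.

good C

Substitutes have ε > 0. Among the positive values, 0.51 (good C) is largest.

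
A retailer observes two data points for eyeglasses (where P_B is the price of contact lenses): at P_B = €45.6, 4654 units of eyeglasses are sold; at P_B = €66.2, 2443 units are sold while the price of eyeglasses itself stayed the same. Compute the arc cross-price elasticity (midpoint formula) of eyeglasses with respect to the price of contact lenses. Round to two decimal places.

ΔQ_A = 2443 − 4654 = -2211; ΔP_B = 66.2 − 45.6 = 20.6.
Midpoints: Q̄_A = 3548.5, P̄_B = 55.90.
ε = (ΔQ_A/Q̄_A)/(ΔP_B/P̄_B) = (-2211/3548.5)/(20.6/55.90) ≈ -1.69.

-1.69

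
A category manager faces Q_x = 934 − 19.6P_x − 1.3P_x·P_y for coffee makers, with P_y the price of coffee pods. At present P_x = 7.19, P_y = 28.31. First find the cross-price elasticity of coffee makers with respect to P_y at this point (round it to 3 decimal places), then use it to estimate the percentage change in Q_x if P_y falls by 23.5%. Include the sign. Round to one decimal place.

At P_x = 7.19, P_y = 28.31: Q_x = 528.462.
∂Q_x/∂P_y = -1.3P_x = -9.3470.
ε = (∂Q_x/∂P_y)(P_y/Q_x) = -9.3470 × 28.31/528.462 ≈ -0.501.
%ΔQ_x ≈ ε × %ΔP_y = -0.501 × (-23.5%) = 11.8%.

11.8%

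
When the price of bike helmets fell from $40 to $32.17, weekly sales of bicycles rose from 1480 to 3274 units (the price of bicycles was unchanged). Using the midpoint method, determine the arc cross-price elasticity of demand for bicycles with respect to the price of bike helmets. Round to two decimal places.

-3.48

ΔQ_A = 3274 − 1480 = 1794; ΔP_B = 32.17 − 40 = -7.83.
Midpoints: Q̄_A = 2377.0, P̄_B = 36.09.
ε = (ΔQ_A/Q̄_A)/(ΔP_B/P̄_B) = (1794/2377.0)/(-7.83/36.09) ≈ -3.48.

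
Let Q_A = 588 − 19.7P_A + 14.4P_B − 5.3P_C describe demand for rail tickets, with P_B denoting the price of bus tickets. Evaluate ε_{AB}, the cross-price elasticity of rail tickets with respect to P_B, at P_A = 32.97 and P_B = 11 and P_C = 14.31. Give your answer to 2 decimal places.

At P_A = 32.97 and P_B = 11 and P_C = 14.31: Q_A = 21.048.
∂Q_A/∂P_B = 14.4.
ε = (∂Q_A/∂P_B)(P_B/Q_A) = 14.4 × (11/21.048) ≈ 7.53.
Since ε > 0, rail tickets and bus tickets are substitutes.

7.53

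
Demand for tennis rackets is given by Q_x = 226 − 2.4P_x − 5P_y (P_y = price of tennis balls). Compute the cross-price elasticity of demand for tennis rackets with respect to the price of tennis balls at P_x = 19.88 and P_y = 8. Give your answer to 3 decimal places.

-0.289

At P_x = 19.88 and P_y = 8: Q_x = 138.288.
∂Q_x/∂P_y = -5.
ε = (∂Q_x/∂P_y)(P_y/Q_x) = -5 × (8/138.288) ≈ -0.289.
Since ε < 0, tennis rackets and tennis balls are complements.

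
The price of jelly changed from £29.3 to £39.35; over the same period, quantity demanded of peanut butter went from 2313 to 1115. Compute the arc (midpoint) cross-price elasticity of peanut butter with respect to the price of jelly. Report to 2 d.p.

ΔQ_A = 1115 − 2313 = -1198; ΔP_B = 39.35 − 29.3 = 10.05.
Midpoints: Q̄_A = 1714.0, P̄_B = 34.33.
ε = (ΔQ_A/Q̄_A)/(ΔP_B/P̄_B) = (-1198/1714.0)/(10.05/34.33) ≈ -2.39.

-2.39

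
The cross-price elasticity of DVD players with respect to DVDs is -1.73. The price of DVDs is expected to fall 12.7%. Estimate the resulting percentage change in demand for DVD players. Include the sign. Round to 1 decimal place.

22.0%

%ΔQ ≈ ε × %ΔP of DVDs = -1.73 × (-12.7%) = 22.0%.
Demand for DVD players rises by about 22.0%.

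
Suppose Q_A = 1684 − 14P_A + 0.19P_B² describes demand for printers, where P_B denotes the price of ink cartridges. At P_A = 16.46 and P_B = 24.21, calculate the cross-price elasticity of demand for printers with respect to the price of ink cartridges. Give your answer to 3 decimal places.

At P_A = 16.46 and P_B = 24.21: Q_A = 1564.924.
∂Q_A/∂P_B = 0.38P_B = 0.38(24.21) = 9.1998.
ε = (∂Q_A/∂P_B)(P_B/Q_A) = 9.1998 × (24.21/1564.924) ≈ 0.142.

0.142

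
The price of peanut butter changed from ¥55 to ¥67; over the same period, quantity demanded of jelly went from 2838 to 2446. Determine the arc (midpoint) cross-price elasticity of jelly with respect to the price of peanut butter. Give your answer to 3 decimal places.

ΔQ_A = 2446 − 2838 = -392; ΔP_B = 67 − 55 = 12.
Midpoints: Q̄_A = 2642.0, P̄_B = 61.00.
ε = (ΔQ_A/Q̄_A)/(ΔP_B/P̄_B) = (-392/2642.0)/(12/61.00) ≈ -0.754.
ε < 0: jelly and peanut butter are complements.

-0.754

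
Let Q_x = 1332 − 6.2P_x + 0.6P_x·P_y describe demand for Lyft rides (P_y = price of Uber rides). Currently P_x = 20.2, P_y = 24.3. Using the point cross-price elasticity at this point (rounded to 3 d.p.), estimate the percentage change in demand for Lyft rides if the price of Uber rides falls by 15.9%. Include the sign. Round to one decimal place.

At P_x = 20.2, P_y = 24.3: Q_x = 1501.276.
∂Q_x/∂P_y = 0.6P_x = 12.1200.
ε = (∂Q_x/∂P_y)(P_y/Q_x) = 12.1200 × 24.3/1501.276 ≈ 0.196.
%ΔQ_x ≈ ε × %ΔP_y = 0.196 × (-15.9%) = -3.1%.

-3.1%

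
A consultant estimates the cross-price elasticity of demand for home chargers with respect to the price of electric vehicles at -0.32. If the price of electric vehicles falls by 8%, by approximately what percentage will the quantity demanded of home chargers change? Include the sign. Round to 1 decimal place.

%ΔQ ≈ ε × %ΔP of electric vehicles = -0.32 × (-8%) = 2.6%.

2.6%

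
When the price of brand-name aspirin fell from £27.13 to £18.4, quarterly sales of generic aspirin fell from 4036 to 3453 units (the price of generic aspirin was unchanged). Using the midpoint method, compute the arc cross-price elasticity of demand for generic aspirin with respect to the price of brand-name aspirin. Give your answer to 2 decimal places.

0.41

ΔQ_A = 3453 − 4036 = -583; ΔP_B = 18.4 − 27.13 = -8.73.
Midpoints: Q̄_A = 3744.5, P̄_B = 22.77.
ε = (ΔQ_A/Q̄_A)/(ΔP_B/P̄_B) = (-583/3744.5)/(-8.73/22.77) ≈ 0.41.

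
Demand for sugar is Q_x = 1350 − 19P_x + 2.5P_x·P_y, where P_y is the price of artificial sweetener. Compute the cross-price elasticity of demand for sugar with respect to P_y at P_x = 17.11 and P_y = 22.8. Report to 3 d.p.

0.488

At P_x = 17.11 and P_y = 22.8: Q_x = 2000.18.
∂Q_x/∂P_y = 2.5P_x = 2.5(17.11) = 42.7750.
ε = (∂Q_x/∂P_y)(P_y/Q_x) = 42.7750 × (22.8/2000.18) ≈ 0.488.
ε > 0: substitutes.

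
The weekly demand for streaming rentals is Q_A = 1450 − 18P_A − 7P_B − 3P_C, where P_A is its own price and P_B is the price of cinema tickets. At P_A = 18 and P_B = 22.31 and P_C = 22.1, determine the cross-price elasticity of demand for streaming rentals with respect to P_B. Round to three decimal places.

At P_A = 18 and P_B = 22.31 and P_C = 22.1: Q_A = 903.53.
∂Q_A/∂P_B = -7.
ε = (∂Q_A/∂P_B)(P_B/Q_A) = -7 × (22.31/903.53) ≈ -0.173.

-0.173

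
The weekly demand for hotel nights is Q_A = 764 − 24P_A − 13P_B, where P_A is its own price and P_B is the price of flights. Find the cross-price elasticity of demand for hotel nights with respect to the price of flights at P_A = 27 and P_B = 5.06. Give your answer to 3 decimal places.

At P_A = 27 and P_B = 5.06: Q_A = 50.22.
∂Q_A/∂P_B = -13.
ε = (∂Q_A/∂P_B)(P_B/Q_A) = -13 × (5.06/50.22) ≈ -1.310.
Since ε < 0, hotel nights and flights are complements.

-1.310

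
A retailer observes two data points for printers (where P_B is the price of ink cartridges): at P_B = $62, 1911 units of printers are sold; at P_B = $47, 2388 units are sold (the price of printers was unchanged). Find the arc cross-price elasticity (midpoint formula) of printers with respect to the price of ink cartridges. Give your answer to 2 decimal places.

ΔQ_A = 2388 − 1911 = 477; ΔP_B = 47 − 62 = -15.
Midpoints: Q̄_A = 2149.5, P̄_B = 54.50.
ε = (ΔQ_A/Q̄_A)/(ΔP_B/P̄_B) = (477/2149.5)/(-15/54.50) ≈ -0.81.
ε < 0: printers and ink cartridges are complements.

-0.81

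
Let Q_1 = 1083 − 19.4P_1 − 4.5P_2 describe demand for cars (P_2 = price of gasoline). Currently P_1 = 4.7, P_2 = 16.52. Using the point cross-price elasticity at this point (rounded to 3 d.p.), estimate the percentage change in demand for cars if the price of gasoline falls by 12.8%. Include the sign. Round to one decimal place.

At P_1 = 4.7, P_2 = 16.52: Q_1 = 917.48.
∂Q_1/∂P_2 = -4.5.
ε = (∂Q_1/∂P_2)(P_2/Q_1) = -4.5000 × 16.52/917.48 ≈ -0.081.
%ΔQ_1 ≈ ε × %ΔP_2 = -0.081 × (-12.8%) = 1.0%.

1.0%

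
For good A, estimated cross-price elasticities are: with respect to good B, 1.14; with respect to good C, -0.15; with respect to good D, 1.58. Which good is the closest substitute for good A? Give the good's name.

good D

Substitutes have ε > 0. Among the positive values, 1.58 (good D) is largest.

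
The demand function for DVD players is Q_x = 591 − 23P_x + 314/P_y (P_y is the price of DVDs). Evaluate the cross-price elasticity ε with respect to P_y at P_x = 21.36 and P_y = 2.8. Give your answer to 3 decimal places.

At P_x = 21.36 and P_y = 2.8: Q_x = 211.863.
∂Q_x/∂P_y = −314/P_y² = -40.0510.
ε = (∂Q_x/∂P_y)(P_y/Q_x) = -40.0510 × (2.8/211.863) ≈ -0.529.
ε < 0: complements.

-0.529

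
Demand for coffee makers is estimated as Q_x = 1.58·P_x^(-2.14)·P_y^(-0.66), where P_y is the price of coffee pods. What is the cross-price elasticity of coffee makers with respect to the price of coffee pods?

-0.66

In a log-linear (constant-elasticity) demand function, the coefficient on the exponent of P_y is the cross-price elasticity.
ε = -0.66. Negative, so coffee makers and coffee pods are complements.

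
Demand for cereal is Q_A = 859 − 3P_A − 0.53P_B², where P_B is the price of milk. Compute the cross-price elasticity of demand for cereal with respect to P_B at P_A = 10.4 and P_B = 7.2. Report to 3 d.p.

-0.069

At P_A = 10.4 and P_B = 7.2: Q_A = 800.325.
∂Q_A/∂P_B = -1.06P_B = -1.06(7.2) = -7.6320.
ε = (∂Q_A/∂P_B)(P_B/Q_A) = -7.6320 × (7.2/800.325) ≈ -0.069.
ε < 0: complements.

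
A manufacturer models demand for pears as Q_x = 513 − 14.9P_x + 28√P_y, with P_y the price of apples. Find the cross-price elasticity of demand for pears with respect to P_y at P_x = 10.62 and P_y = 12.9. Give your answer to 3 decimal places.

0.110

At P_x = 10.62 and P_y = 12.9: Q_x = 455.328.
∂Q_x/∂P_y = 28/(2√P_y) = 28/(2√12.9) = 3.8979.
ε = (∂Q_x/∂P_y)(P_y/Q_x) = 3.8979 × (12.9/455.328) ≈ 0.110.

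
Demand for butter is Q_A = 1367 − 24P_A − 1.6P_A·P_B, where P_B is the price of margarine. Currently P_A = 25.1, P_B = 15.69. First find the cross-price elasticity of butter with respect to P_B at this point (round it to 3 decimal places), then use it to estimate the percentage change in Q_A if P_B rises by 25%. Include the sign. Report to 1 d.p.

-117.1%

At P_A = 25.1, P_B = 15.69: Q_A = 134.490.
∂Q_A/∂P_B = -1.6P_A = -40.1600.
ε = (∂Q_A/∂P_B)(P_B/Q_A) = -40.1600 × 15.69/134.490 ≈ -4.685.
%ΔQ_A ≈ ε × %ΔP_B = -4.685 × (25%) = -117.1%.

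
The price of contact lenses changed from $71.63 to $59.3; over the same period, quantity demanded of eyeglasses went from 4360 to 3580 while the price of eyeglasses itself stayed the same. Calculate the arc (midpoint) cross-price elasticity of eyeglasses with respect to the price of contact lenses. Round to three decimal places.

1.043

ΔQ_A = 3580 − 4360 = -780; ΔP_B = 59.3 − 71.63 = -12.33.
Midpoints: Q̄_A = 3970.0, P̄_B = 65.47.
ε = (ΔQ_A/Q̄_A)/(ΔP_B/P̄_B) = (-780/3970.0)/(-12.33/65.47) ≈ 1.043.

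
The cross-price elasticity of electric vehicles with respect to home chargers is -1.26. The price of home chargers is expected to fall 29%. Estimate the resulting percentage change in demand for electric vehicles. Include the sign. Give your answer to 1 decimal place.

36.5%

%ΔQ ≈ ε × %ΔP of home chargers = -1.26 × (-29%) = 36.5%.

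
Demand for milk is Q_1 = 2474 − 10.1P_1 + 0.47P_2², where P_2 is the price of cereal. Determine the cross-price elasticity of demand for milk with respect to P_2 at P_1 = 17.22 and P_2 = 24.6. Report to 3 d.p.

0.220

At P_1 = 17.22 and P_2 = 24.6: Q_1 = 2584.503.
∂Q_1/∂P_2 = 0.94P_2 = 0.94(24.6) = 23.1240.
ε = (∂Q_1/∂P_2)(P_2/Q_1) = 23.1240 × (24.6/2584.503) ≈ 0.220.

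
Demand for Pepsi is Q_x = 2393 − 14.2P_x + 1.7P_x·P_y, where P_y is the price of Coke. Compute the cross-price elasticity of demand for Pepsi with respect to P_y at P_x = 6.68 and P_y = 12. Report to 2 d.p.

At P_x = 6.68 and P_y = 12: Q_x = 2434.416.
∂Q_x/∂P_y = 1.7P_x = 1.7(6.68) = 11.3560.
ε = (∂Q_x/∂P_y)(P_y/Q_x) = 11.3560 × (12/2434.416) ≈ 0.06.
ε > 0: substitutes.

0.06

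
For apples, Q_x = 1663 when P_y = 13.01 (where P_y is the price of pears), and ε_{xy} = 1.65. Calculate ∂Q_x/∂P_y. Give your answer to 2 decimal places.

210.91

ε = (∂Q_x/∂P_y)·(P_y/Q_x) ⇒ ∂Q_x/∂P_y = ε·Q_x/P_y = 1.65 × 1663/13.01 ≈ 210.91.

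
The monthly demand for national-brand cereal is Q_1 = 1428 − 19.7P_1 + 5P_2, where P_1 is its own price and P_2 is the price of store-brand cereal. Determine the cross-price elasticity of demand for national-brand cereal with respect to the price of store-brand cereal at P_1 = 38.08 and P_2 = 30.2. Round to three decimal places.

At P_1 = 38.08 and P_2 = 30.2: Q_1 = 828.824.
∂Q_1/∂P_2 = 5.
ε = (∂Q_1/∂P_2)(P_2/Q_1) = 5 × (30.2/828.824) ≈ 0.182.
Since ε > 0, national-brand cereal and store-brand cereal are substitutes.

0.182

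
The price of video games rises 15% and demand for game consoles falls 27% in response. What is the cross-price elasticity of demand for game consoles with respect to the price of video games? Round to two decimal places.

ε = (%ΔQ of game consoles) / (%ΔP of video games) = (-27%) / (15%) ≈ -1.80.
Negative cross-price elasticity: complements.

-1.80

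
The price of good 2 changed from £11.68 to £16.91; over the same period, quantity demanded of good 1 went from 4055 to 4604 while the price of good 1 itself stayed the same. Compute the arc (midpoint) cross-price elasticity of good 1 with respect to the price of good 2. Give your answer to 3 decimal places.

ΔQ_1 = 4604 − 4055 = 549; ΔP_2 = 16.91 − 11.68 = 5.23.
Midpoints: Q̄_1 = 4329.5, P̄_2 = 14.29.
ε = (ΔQ_1/Q̄_1)/(ΔP_2/P̄_2) = (549/4329.5)/(5.23/14.29) ≈ 0.347.
ε > 0: good 1 and good 2 are substitutes.

0.347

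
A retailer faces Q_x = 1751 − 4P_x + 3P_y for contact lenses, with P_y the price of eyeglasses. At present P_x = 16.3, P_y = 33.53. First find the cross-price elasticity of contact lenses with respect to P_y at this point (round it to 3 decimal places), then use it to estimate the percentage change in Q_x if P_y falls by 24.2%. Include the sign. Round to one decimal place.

At P_x = 16.3, P_y = 33.53: Q_x = 1786.39.
∂Q_x/∂P_y = 3.
ε = (∂Q_x/∂P_y)(P_y/Q_x) = 3.0000 × 33.53/1786.39 ≈ 0.056.
%ΔQ_x ≈ ε × %ΔP_y = 0.056 × (-24.2%) = -1.4%.

-1.4%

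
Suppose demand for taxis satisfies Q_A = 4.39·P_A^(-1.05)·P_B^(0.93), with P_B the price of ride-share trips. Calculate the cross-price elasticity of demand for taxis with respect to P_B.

0.93

In a log-linear (constant-elasticity) demand function, the coefficient on the exponent of P_B is the cross-price elasticity.
ε = 0.93. Positive, so taxis and ride-share trips are substitutes.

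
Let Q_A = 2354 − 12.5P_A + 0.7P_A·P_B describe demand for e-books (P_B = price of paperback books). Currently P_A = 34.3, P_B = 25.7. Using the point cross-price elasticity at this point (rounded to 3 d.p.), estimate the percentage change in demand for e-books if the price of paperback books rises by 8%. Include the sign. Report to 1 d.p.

1.9%

At P_A = 34.3, P_B = 25.7: Q_A = 2542.307.
∂Q_A/∂P_B = 0.7P_A = 24.0100.
ε = (∂Q_A/∂P_B)(P_B/Q_A) = 24.0100 × 25.7/2542.307 ≈ 0.243.
%ΔQ_A ≈ ε × %ΔP_B = 0.243 × (8%) = 1.9%.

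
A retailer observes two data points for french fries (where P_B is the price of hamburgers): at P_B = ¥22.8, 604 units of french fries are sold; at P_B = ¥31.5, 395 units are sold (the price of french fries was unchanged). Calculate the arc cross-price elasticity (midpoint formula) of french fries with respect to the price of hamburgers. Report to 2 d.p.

ΔQ_A = 395 − 604 = -209; ΔP_B = 31.5 − 22.8 = 8.7.
Midpoints: Q̄_A = 499.5, P̄_B = 27.15.
ε = (ΔQ_A/Q̄_A)/(ΔP_B/P̄_B) = (-209/499.5)/(8.7/27.15) ≈ -1.31.
ε < 0: french fries and hamburgers are complements.

-1.31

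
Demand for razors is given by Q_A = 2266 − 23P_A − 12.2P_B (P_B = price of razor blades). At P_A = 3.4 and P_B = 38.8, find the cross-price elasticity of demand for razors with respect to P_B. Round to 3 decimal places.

-0.276

At P_A = 3.4 and P_B = 38.8: Q_A = 1714.44.
∂Q_A/∂P_B = -12.2.
ε = (∂Q_A/∂P_B)(P_B/Q_A) = -12.2 × (38.8/1714.44) ≈ -0.276.
Since ε < 0, razors and razor blades are complements.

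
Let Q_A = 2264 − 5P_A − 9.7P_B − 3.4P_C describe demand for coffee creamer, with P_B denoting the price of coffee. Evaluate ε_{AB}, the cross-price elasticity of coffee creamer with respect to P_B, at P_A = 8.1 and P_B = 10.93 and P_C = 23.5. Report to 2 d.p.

-0.05

At P_A = 8.1 and P_B = 10.93 and P_C = 23.5: Q_A = 2037.579.
∂Q_A/∂P_B = -9.7.
ε = (∂Q_A/∂P_B)(P_B/Q_A) = -9.7 × (10.93/2037.579) ≈ -0.05.
Since ε < 0, coffee creamer and coffee are complements.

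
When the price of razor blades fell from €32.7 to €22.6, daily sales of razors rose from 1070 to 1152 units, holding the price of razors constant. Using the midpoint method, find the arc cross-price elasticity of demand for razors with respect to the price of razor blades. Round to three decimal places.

-0.202

ΔQ_A = 1152 − 1070 = 82; ΔP_B = 22.6 − 32.7 = -10.1.
Midpoints: Q̄_A = 1111.0, P̄_B = 27.65.
ε = (ΔQ_A/Q̄_A)/(ΔP_B/P̄_B) = (82/1111.0)/(-10.1/27.65) ≈ -0.202.
ε < 0: razors and razor blades are complements.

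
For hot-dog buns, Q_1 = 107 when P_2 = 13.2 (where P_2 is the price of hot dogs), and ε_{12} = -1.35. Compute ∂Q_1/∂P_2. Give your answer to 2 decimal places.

-10.94

ε = (∂Q_1/∂P_2)·(P_2/Q_1) ⇒ ∂Q_1/∂P_2 = ε·Q_1/P_2 = -1.35 × 107/13.2 ≈ -10.94.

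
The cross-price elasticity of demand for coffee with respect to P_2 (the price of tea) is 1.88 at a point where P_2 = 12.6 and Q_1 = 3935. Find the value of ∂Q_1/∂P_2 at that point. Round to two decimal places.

ε = (∂Q_1/∂P_2)·(P_2/Q_1) ⇒ ∂Q_1/∂P_2 = ε·Q_1/P_2 = 1.88 × 3935/12.6 ≈ 587.13.

587.13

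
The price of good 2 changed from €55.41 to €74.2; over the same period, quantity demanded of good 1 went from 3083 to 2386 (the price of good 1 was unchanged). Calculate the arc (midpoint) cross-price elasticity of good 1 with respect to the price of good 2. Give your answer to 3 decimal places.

ΔQ_1 = 2386 − 3083 = -697; ΔP_2 = 74.2 − 55.41 = 18.79.
Midpoints: Q̄_1 = 2734.5, P̄_2 = 64.81.
ε = (ΔQ_1/Q̄_1)/(ΔP_2/P̄_2) = (-697/2734.5)/(18.79/64.81) ≈ -0.879.

-0.879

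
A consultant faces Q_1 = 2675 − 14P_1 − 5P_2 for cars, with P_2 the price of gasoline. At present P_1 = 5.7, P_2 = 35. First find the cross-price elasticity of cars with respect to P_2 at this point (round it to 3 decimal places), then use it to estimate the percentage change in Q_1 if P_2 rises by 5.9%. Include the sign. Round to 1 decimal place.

At P_1 = 5.7, P_2 = 35: Q_1 = 2420.2.
∂Q_1/∂P_2 = -5.
ε = (∂Q_1/∂P_2)(P_2/Q_1) = -5.0000 × 35/2420.2 ≈ -0.072.
%ΔQ_1 ≈ ε × %ΔP_2 = -0.072 × (5.9%) = -0.4%.

-0.4%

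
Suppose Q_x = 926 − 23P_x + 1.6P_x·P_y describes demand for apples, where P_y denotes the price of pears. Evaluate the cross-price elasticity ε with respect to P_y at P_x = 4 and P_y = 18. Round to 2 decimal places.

0.12

At P_x = 4 and P_y = 18: Q_x = 949.2.
∂Q_x/∂P_y = 1.6P_x = 1.6(4) = 6.4000.
ε = (∂Q_x/∂P_y)(P_y/Q_x) = 6.4000 × (18/949.2) ≈ 0.12.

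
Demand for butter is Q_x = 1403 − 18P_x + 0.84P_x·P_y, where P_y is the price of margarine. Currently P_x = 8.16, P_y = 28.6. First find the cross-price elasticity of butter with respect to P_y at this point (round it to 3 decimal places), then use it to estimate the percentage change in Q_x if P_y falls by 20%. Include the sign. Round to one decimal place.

At P_x = 8.16, P_y = 28.6: Q_x = 1452.156.
∂Q_x/∂P_y = 0.84P_x = 6.8544.
ε = (∂Q_x/∂P_y)(P_y/Q_x) = 6.8544 × 28.6/1452.156 ≈ 0.135.
%ΔQ_x ≈ ε × %ΔP_y = 0.135 × (-20%) = -2.7%.

-2.7%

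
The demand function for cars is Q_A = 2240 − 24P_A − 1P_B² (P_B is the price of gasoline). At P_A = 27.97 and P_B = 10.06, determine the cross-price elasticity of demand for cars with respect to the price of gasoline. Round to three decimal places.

At P_A = 27.97 and P_B = 10.06: Q_A = 1467.516.
∂Q_A/∂P_B = -2P_B = -2(10.06) = -20.1200.
ε = (∂Q_A/∂P_B)(P_B/Q_A) = -20.1200 × (10.06/1467.516) ≈ -0.138.
ε < 0: complements.

-0.138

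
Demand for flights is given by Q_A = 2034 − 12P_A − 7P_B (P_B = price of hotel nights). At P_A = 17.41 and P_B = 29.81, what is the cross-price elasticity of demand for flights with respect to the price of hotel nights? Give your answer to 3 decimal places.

-0.129

At P_A = 17.41 and P_B = 29.81: Q_A = 1616.41.
∂Q_A/∂P_B = -7.
ε = (∂Q_A/∂P_B)(P_B/Q_A) = -7 × (29.81/1616.41) ≈ -0.129.
Since ε < 0, flights and hotel nights are complements.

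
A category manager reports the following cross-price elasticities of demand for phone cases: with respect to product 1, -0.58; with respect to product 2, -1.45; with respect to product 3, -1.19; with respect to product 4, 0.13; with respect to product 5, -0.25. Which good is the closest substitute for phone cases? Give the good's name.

Substitutes have ε > 0. Among the positive values, 0.13 (product 4) is largest.

product 4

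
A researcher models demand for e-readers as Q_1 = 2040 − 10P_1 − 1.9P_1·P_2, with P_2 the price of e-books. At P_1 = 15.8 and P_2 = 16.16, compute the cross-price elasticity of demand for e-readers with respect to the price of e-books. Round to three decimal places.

At P_1 = 15.8 and P_2 = 16.16: Q_1 = 1396.877.
∂Q_1/∂P_2 = -1.9P_1 = -1.9(15.8) = -30.0200.
ε = (∂Q_1/∂P_2)(P_2/Q_1) = -30.0200 × (16.16/1396.877) ≈ -0.347.
ε < 0: complements.

-0.347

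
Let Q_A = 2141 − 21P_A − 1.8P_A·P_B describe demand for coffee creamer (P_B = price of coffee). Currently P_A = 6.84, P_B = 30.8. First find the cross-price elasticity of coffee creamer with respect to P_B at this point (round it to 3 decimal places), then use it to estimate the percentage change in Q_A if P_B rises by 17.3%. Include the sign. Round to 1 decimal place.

-4.0%

At P_A = 6.84, P_B = 30.8: Q_A = 1618.150.
∂Q_A/∂P_B = -1.8P_A = -12.3120.
ε = (∂Q_A/∂P_B)(P_B/Q_A) = -12.3120 × 30.8/1618.150 ≈ -0.234.
%ΔQ_A ≈ ε × %ΔP_B = -0.234 × (17.3%) = -4.0%.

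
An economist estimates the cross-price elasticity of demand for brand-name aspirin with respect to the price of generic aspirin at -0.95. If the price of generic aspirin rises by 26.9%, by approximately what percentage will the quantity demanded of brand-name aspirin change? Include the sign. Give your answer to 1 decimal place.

%ΔQ ≈ ε × %ΔP of generic aspirin = -0.95 × (26.9%) = -25.6%.
Demand for brand-name aspirin falls by about 25.6%.

-25.6%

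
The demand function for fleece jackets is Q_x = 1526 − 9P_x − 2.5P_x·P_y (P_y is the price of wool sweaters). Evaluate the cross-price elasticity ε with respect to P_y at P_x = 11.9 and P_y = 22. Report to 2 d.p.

At P_x = 11.9 and P_y = 22: Q_x = 764.4.
∂Q_x/∂P_y = -2.5P_x = -2.5(11.9) = -29.7500.
ε = (∂Q_x/∂P_y)(P_y/Q_x) = -29.7500 × (22/764.4) ≈ -0.86.

-0.86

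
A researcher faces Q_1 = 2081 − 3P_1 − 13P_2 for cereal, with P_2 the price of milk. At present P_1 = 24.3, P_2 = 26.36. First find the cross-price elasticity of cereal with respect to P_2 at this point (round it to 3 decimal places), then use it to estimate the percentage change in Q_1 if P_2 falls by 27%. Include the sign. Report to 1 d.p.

At P_1 = 24.3, P_2 = 26.36: Q_1 = 1665.42.
∂Q_1/∂P_2 = -13.
ε = (∂Q_1/∂P_2)(P_2/Q_1) = -13.0000 × 26.36/1665.42 ≈ -0.206.
%ΔQ_1 ≈ ε × %ΔP_2 = -0.206 × (-27%) = 5.6%.

5.6%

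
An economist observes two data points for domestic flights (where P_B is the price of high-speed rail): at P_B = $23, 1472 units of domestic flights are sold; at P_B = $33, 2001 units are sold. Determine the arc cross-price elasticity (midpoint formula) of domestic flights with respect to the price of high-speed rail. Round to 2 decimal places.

ΔQ_A = 2001 − 1472 = 529; ΔP_B = 33 − 23 = 10.
Midpoints: Q̄_A = 1736.5, P̄_B = 28.00.
ε = (ΔQ_A/Q̄_A)/(ΔP_B/P̄_B) = (529/1736.5)/(10/28.00) ≈ 0.85.

0.85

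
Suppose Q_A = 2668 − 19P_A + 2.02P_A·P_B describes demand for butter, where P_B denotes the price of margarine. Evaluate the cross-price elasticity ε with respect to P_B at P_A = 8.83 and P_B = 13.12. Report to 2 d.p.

0.09

At P_A = 8.83 and P_B = 13.12: Q_A = 2734.246.
∂Q_A/∂P_B = 2.02P_A = 2.02(8.83) = 17.8366.
ε = (∂Q_A/∂P_B)(P_B/Q_A) = 17.8366 × (13.12/2734.246) ≈ 0.09.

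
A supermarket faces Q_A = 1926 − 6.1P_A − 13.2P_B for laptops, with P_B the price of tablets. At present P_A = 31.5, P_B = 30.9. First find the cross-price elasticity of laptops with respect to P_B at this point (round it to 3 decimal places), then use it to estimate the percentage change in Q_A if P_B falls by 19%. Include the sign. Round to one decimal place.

At P_A = 31.5, P_B = 30.9: Q_A = 1325.97.
∂Q_A/∂P_B = -13.2.
ε = (∂Q_A/∂P_B)(P_B/Q_A) = -13.2000 × 30.9/1325.97 ≈ -0.308.
%ΔQ_A ≈ ε × %ΔP_B = -0.308 × (-19%) = 5.9%.

5.9%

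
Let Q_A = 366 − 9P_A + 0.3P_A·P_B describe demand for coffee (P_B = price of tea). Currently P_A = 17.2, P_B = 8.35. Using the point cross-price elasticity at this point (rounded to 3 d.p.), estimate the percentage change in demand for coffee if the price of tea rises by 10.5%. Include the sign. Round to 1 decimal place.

At P_A = 17.2, P_B = 8.35: Q_A = 254.286.
∂Q_A/∂P_B = 0.3P_A = 5.1600.
ε = (∂Q_A/∂P_B)(P_B/Q_A) = 5.1600 × 8.35/254.286 ≈ 0.169.
%ΔQ_A ≈ ε × %ΔP_B = 0.169 × (10.5%) = 1.8%.

1.8%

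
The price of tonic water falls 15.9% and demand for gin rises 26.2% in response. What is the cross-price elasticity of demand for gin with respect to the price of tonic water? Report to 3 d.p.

-1.648

ε = (%ΔQ of gin) / (%ΔP of tonic water) = (26.2%) / (-15.9%) ≈ -1.648.
Negative cross-price elasticity: complements.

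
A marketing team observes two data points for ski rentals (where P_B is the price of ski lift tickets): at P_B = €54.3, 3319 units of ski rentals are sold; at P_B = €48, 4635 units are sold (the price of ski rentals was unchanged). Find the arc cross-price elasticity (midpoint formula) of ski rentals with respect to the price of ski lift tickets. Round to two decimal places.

-2.69

ΔQ_A = 4635 − 3319 = 1316; ΔP_B = 48 − 54.3 = -6.3.
Midpoints: Q̄_A = 3977.0, P̄_B = 51.15.
ε = (ΔQ_A/Q̄_A)/(ΔP_B/P̄_B) = (1316/3977.0)/(-6.3/51.15) ≈ -2.69.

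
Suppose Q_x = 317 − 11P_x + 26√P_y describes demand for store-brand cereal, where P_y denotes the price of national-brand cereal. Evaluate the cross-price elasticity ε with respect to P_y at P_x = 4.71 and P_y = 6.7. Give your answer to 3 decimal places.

At P_x = 4.71 and P_y = 6.7: Q_x = 332.489.
∂Q_x/∂P_y = 26/(2√P_y) = 26/(2√6.7) = 5.0223.
ε = (∂Q_x/∂P_y)(P_y/Q_x) = 5.0223 × (6.7/332.489) ≈ 0.101.

0.101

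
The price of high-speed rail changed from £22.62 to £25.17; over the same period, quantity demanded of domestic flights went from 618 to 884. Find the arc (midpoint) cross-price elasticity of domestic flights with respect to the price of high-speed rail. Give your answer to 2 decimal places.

ΔQ_A = 884 − 618 = 266; ΔP_B = 25.17 − 22.62 = 2.55.
Midpoints: Q̄_A = 751.0, P̄_B = 23.90.
ε = (ΔQ_A/Q̄_A)/(ΔP_B/P̄_B) = (266/751.0)/(2.55/23.90) ≈ 3.32.

3.32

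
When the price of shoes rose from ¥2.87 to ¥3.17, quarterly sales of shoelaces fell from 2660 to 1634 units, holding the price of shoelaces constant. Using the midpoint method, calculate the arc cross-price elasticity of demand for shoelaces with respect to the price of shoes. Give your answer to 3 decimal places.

-4.811

ΔQ_A = 1634 − 2660 = -1026; ΔP_B = 3.17 − 2.87 = 0.3.
Midpoints: Q̄_A = 2147.0, P̄_B = 3.02.
ε = (ΔQ_A/Q̄_A)/(ΔP_B/P̄_B) = (-1026/2147.0)/(0.3/3.02) ≈ -4.811.
ε < 0: shoelaces and shoes are complements.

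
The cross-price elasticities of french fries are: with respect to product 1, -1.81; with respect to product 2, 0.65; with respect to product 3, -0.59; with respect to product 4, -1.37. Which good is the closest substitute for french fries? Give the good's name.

product 2

Substitutes have ε > 0. Among the positive values, 0.65 (product 2) is largest.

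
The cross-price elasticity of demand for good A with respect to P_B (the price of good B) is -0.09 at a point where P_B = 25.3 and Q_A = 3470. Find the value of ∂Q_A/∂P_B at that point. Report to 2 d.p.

ε = (∂Q_A/∂P_B)·(P_B/Q_A) ⇒ ∂Q_A/∂P_B = ε·Q_A/P_B = -0.09 × 3470/25.3 ≈ -12.34.

-12.34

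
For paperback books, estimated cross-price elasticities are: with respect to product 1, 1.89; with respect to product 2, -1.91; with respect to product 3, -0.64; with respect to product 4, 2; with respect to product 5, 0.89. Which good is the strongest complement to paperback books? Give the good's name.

Complements have ε < 0. The most negative value is -1.91 (product 2).

product 2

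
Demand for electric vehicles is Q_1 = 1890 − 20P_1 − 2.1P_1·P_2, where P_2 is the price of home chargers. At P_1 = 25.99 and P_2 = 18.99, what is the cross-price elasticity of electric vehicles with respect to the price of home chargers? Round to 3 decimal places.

At P_1 = 25.99 and P_2 = 18.99: Q_1 = 333.745.
∂Q_1/∂P_2 = -2.1P_1 = -2.1(25.99) = -54.5790.
ε = (∂Q_1/∂P_2)(P_2/Q_1) = -54.5790 × (18.99/333.745) ≈ -3.106.

-3.106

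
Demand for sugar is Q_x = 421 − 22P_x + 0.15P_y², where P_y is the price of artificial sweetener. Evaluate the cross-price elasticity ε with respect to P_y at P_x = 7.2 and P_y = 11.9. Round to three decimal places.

0.150

At P_x = 7.2 and P_y = 11.9: Q_x = 283.841.
∂Q_x/∂P_y = 0.3P_y = 0.3(11.9) = 3.5700.
ε = (∂Q_x/∂P_y)(P_y/Q_x) = 3.5700 × (11.9/283.841) ≈ 0.150.
ε > 0: substitutes.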